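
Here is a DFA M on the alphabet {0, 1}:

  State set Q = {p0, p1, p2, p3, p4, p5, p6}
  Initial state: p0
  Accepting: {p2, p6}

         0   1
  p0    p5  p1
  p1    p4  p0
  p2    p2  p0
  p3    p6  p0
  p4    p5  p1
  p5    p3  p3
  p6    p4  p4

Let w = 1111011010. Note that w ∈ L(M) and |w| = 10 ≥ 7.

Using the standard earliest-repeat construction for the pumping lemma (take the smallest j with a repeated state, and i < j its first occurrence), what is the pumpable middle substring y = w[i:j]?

11

State sequence: p0 -1-> p1 -1-> p0 -1-> p1 -1-> p0 -0-> p5 -1-> p3 -1-> p0 -0-> p5 -1-> p3 -0-> p6
First repeat at step 2: p0 was already visited.

So i = 0, j = 2, giving x = w[0:0] = ε, y = w[0:2] = 11, z = w[2:10] = 11011010.
Check: |xy| = 2 ≤ 7 and |y| = 2 ≥ 1. Reading y takes M from p0 back to p0, so every xyⁱz is accepted.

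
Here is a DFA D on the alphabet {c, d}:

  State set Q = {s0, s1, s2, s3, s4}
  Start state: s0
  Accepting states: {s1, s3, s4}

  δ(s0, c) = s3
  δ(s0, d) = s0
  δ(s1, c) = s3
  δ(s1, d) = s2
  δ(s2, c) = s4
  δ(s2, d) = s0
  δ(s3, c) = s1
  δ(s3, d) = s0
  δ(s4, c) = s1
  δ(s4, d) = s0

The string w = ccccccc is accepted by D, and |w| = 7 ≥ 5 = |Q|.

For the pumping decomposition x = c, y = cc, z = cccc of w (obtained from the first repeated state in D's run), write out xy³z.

xy^3z = c·cc·cc·cc·cccc = ccccccccccc.
Reading y = cc takes D from s3 back to s3, so after x·y·y·y the machine is still in s3, and z then leads to the accepting state s3. Hence ccccccccccc ∈ L(D).

ccccccccccc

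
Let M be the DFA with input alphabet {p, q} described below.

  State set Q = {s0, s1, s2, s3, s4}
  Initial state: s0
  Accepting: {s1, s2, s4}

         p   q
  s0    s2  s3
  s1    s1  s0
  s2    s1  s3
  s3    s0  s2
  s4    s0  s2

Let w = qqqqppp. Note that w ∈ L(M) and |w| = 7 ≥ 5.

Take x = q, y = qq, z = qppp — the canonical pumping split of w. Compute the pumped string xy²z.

qqqqqqppp

xy^2z = q·qq·qq·qppp = qqqqqqppp.
Reading y = qq takes M from s3 back to s3, so after x·y·y the machine is still in s3, and z then leads to the accepting state s1. Hence qqqqqqppp ∈ L(M).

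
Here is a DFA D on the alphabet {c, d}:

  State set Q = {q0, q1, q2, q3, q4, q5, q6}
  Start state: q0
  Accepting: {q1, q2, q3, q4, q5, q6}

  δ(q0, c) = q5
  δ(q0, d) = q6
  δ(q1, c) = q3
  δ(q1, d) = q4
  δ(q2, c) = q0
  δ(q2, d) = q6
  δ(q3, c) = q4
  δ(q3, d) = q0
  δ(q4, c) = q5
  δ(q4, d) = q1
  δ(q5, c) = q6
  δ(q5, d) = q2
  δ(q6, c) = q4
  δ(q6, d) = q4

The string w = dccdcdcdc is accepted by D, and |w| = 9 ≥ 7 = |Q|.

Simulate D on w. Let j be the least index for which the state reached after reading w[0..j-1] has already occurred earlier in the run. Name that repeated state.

State sequence: q0 -d-> q6 -c-> q4 -c-> q5 -d-> q2 -c-> q0 -d-> q6 -c-> q4 -d-> q1 -c-> q3
First repeat at step 5: q0 was already visited.

The earliest repeat is at step j = 5: D is in q0, which it already visited at step i = 0.

q0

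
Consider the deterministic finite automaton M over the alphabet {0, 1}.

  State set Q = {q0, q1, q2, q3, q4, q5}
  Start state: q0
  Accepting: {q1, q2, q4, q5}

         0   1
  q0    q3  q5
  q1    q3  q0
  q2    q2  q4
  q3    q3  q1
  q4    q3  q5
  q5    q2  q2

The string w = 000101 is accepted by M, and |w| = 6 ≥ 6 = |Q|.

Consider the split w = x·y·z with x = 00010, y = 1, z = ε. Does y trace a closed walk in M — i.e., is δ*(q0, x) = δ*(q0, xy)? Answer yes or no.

Run of M on the first 6 characters of w = 0 0 0 1 0 1:
  step 0: q0  (start)
  step 1: q3  (read 0: q0→q3)
  step 2: q3  (read 0: q3→q3)
  step 3: q3  (read 0: q3→q3)
  step 4: q1  (read 1: q3→q1)
  step 5: q3  (read 0: q1→q3)
  step 6: q1  (read 1: q3→q1)

After x (step 5): q3. After xy (step 6): q1.
They differ (q3 ≠ q1), so y is not a cycle from the state after x; this split is not the one the pumping-lemma construction produces, and pumping y need not keep the string in L(M).

no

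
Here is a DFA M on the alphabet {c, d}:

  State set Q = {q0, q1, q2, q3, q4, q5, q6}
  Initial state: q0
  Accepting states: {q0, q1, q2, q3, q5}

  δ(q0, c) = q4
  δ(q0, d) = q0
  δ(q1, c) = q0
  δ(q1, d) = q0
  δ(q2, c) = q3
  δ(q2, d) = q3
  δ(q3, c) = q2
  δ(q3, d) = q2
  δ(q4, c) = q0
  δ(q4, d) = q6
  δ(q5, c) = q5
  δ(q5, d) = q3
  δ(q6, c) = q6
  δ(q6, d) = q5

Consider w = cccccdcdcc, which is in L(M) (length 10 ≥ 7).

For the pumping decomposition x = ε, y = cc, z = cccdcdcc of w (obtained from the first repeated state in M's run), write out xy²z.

xy^2z = ε·cc·cc·cccdcdcc = cccccccdcdcc.
Reading y = cc takes M from q0 back to q0, so after x·y·y the machine is still in q0, and z then leads to the accepting state q5. Hence cccccccdcdcc ∈ L(M).

cccccccdcdcc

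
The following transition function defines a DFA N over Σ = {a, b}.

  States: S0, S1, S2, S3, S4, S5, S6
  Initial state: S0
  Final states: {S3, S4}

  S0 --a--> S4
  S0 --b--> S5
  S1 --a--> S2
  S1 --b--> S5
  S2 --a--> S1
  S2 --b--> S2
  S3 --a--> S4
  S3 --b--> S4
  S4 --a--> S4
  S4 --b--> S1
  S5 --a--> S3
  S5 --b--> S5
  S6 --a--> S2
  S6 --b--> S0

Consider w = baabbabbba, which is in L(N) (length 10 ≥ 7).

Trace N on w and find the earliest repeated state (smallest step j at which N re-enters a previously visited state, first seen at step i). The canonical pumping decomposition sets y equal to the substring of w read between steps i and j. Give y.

Run of N on w = b a a b b a b b b a:
  step 0: S0  (start)
  step 1: S5  (read b: S0→S5)
  step 2: S3  (read a: S5→S3)
  step 3: S4  (read a: S3→S4)
  step 4: S1  (read b: S4→S1)
  step 5: S5  (read b: S1→S5)   ← first repeat (S5 seen earlier)
  step 6: S3  (read a: S5→S3)
  step 7: S4  (read b: S3→S4)
  step 8: S1  (read b: S4→S1)
  step 9: S5  (read b: S1→S5)
  step 10: S3  (read a: S5→S3)

So i = 1, j = 5, giving x = w[0:1] = b, y = w[1:5] = aabb, z = w[5:10] = abbba.
Check: |xy| = 5 ≤ 7 and |y| = 4 ≥ 1. Reading y takes N from S5 back to S5, so every xyⁱz is accepted.
The DFA has 7 states, so the proof of the pumping lemma guarantees a repeated state among the first 7+1 visited; the segment between the two visits is the pumpable y.

aabb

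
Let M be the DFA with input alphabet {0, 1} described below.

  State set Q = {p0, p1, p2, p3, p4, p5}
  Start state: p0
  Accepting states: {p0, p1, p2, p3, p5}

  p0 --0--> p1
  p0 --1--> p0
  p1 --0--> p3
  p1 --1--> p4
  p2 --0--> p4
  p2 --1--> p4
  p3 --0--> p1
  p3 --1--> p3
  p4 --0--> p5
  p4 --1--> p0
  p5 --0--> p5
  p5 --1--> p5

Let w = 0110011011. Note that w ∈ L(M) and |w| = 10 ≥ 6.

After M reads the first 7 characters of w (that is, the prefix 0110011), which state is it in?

Run of M on the first 7 characters of w = 0 1 1 0 0 1 1:
  step 0: p0  (start)
  step 1: p1  (read 0: p0→p1)
  step 2: p4  (read 1: p1→p4)
  step 3: p0  (read 1: p4→p0)
  step 4: p1  (read 0: p0→p1)
  step 5: p3  (read 0: p1→p3)
  step 6: p3  (read 1: p3→p3)
  step 7: p3  (read 1: p3→p3)

After reading 7 characters, M is in state p3.
(This kind of state-tracing is the core of the pumping-lemma construction: with 6 states, pigeonhole forces a repeat within the first 6 steps.)

p3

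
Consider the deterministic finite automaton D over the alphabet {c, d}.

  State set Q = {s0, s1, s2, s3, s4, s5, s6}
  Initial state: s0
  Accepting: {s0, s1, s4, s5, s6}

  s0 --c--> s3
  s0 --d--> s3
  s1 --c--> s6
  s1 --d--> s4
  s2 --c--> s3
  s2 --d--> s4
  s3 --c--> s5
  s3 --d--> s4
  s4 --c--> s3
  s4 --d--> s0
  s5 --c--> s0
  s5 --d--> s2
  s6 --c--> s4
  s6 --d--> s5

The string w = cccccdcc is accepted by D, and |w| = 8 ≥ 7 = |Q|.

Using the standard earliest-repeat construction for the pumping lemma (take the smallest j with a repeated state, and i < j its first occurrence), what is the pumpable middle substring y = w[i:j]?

ccc

State sequence: s0 -c-> s3 -c-> s5 -c-> s0 -c-> s3 -c-> s5 -d-> s2 -c-> s3 -c-> s5
First repeat at step 3: s0 was already visited.

So i = 0, j = 3, giving x = w[0:0] = ε, y = w[0:3] = ccc, z = w[3:8] = ccdcc.
Check: |xy| = 3 ≤ 7 and |y| = 3 ≥ 1. Reading y takes D from s0 back to s0, so every xyⁱz is accepted.
Pumping length from the standard proof: p = 7 (the number of states). The repeated state found above gives |xy| = j ≤ 7 and |y| = j − i ≥ 1.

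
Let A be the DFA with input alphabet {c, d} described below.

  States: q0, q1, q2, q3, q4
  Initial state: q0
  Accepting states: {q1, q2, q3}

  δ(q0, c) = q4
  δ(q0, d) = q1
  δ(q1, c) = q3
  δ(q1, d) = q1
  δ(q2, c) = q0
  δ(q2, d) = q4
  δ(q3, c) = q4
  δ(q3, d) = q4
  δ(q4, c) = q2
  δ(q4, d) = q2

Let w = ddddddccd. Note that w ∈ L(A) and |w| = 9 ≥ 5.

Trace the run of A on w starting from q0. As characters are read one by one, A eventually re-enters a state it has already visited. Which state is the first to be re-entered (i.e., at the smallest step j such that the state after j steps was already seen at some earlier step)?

State sequence: q0 -d-> q1 -d-> q1 -d-> q1 -d-> q1 -d-> q1 -d-> q1 -c-> q3 -c-> q4 -d-> q2
First repeat at step 2: q1 was already visited.

The earliest repeat is at step j = 2: A is in q1, which it already visited at step i = 1.
Since A has 5 states, any run of length ≥ 5 visits 5+1 states, so by pigeonhole some state repeats within the first 5 steps — that repeat gives the pumpable loop.

q1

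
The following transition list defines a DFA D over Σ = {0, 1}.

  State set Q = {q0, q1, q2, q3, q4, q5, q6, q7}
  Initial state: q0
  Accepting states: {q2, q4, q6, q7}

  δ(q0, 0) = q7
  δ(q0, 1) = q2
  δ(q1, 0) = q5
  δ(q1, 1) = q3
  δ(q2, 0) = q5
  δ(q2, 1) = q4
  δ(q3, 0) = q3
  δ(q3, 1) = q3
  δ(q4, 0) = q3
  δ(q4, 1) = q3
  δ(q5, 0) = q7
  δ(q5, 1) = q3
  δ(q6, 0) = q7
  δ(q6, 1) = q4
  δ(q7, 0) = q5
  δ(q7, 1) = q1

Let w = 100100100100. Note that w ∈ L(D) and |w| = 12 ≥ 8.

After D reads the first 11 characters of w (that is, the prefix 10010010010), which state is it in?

q5

Run of D on the first 11 characters of w = 1 0 0 1 0 0 1 0 0 1 0:
  step 0: q0  (start)
  step 1: q2  (read 1: q0→q2)
  step 2: q5  (read 0: q2→q5)
  step 3: q7  (read 0: q5→q7)
  step 4: q1  (read 1: q7→q1)
  step 5: q5  (read 0: q1→q5)
  step 6: q7  (read 0: q5→q7)
  step 7: q1  (read 1: q7→q1)
  step 8: q5  (read 0: q1→q5)
  step 9: q7  (read 0: q5→q7)
  step 10: q1  (read 1: q7→q1)
  step 11: q5  (read 0: q1→q5)

After reading 11 characters, D is in state q5.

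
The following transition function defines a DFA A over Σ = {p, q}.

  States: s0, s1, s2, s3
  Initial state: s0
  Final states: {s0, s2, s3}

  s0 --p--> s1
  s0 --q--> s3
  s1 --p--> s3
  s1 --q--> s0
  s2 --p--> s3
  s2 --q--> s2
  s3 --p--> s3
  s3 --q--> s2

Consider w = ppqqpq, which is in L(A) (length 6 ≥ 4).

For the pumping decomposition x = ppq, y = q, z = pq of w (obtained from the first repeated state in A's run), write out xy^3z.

xy^3z = ppq·q·q·q·pq = ppqqqqpq.
Reading y = q takes A from s2 back to s2, so after x·y·y·y the machine is still in s2, and z then leads to the accepting state s2. Hence ppqqqqpq ∈ L(A).

ppqqqqpq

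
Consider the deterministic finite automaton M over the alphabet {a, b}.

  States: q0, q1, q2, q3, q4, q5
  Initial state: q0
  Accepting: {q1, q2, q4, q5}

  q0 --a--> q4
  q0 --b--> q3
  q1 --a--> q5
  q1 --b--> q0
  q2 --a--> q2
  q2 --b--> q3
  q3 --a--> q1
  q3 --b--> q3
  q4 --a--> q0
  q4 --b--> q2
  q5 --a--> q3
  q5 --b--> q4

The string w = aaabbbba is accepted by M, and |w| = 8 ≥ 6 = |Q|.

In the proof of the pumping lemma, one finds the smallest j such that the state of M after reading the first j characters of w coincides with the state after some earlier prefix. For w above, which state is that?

Run of M on w = a a a b b b b a:
  step 0: q0  (start)
  step 1: q4  (read a: q0→q4)
  step 2: q0  (read a: q4→q0)   ← first repeat (q0 seen earlier)
  step 3: q4  (read a: q0→q4)
  step 4: q2  (read b: q4→q2)
  step 5: q3  (read b: q2→q3)
  step 6: q3  (read b: q3→q3)
  step 7: q3  (read b: q3→q3)
  step 8: q1  (read a: q3→q1)

The earliest repeat is at step j = 2: M is in q0, which it already visited at step i = 0.

q0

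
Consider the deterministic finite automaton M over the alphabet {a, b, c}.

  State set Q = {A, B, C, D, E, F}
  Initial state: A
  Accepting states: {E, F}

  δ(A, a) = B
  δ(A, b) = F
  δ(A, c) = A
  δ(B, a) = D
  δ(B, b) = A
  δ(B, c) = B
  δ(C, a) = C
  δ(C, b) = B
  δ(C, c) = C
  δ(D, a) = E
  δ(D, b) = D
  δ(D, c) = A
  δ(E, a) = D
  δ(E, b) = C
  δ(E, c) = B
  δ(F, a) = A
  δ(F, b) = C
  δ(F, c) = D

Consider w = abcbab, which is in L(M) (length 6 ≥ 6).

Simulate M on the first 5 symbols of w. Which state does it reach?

A

Run of M on the first 5 characters of w = a b c b a:
  step 0: A  (start)
  step 1: B  (read a: A→B)
  step 2: A  (read b: B→A)
  step 3: A  (read c: A→A)
  step 4: F  (read b: A→F)
  step 5: A  (read a: F→A)

After reading 5 characters, M is in state A.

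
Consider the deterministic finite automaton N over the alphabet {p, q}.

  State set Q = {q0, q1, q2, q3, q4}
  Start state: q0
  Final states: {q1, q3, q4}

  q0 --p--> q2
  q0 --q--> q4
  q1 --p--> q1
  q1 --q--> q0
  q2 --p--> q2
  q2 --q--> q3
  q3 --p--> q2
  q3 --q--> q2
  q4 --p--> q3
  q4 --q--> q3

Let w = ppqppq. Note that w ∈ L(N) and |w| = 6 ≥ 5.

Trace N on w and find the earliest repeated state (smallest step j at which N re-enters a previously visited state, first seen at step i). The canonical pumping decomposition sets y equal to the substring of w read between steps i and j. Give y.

p

Run of N on w = p p q p p q:
  step 0: q0  (start)
  step 1: q2  (read p: q0→q2)
  step 2: q2  (read p: q2→q2)   ← first repeat (q2 seen earlier)
  step 3: q3  (read q: q2→q3)
  step 4: q2  (read p: q3→q2)
  step 5: q2  (read p: q2→q2)
  step 6: q3  (read q: q2→q3)

So i = 1, j = 2, giving x = w[0:1] = p, y = w[1:2] = p, z = w[2:6] = qppq.
Check: |xy| = 2 ≤ 5 and |y| = 1 ≥ 1. Reading y takes N from q2 back to q2, so every xyⁱz is accepted.
Since N has 5 states, any run of length ≥ 5 visits 5+1 states, so by pigeonhole some state repeats within the first 5 steps — that repeat gives the pumpable loop.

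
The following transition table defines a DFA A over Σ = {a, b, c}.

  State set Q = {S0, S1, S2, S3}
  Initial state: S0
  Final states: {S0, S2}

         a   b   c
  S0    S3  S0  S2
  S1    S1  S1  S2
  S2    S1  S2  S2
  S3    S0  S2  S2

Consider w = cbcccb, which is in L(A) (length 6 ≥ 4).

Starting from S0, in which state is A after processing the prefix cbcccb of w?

S2

State sequence: S0 -c-> S2 -b-> S2 -c-> S2 -c-> S2 -c-> S2 -b-> S2

After reading 6 characters, A is in state S2.
(This kind of state-tracing is the core of the pumping-lemma construction: with 4 states, pigeonhole forces a repeat within the first 4 steps.)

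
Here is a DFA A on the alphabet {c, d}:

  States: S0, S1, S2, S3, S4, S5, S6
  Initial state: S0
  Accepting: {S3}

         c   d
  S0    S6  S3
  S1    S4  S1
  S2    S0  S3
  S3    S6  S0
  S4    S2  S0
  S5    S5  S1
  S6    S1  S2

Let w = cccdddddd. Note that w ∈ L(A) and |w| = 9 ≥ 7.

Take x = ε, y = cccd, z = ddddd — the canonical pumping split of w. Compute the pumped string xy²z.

cccdcccdddddd

xy^2z = ε·cccd·cccd·ddddd = cccdcccdddddd.
Reading y = cccd takes A from S0 back to S0, so after x·y·y the machine is still in S0, and z then leads to the accepting state S3. Hence cccdcccdddddd ∈ L(A).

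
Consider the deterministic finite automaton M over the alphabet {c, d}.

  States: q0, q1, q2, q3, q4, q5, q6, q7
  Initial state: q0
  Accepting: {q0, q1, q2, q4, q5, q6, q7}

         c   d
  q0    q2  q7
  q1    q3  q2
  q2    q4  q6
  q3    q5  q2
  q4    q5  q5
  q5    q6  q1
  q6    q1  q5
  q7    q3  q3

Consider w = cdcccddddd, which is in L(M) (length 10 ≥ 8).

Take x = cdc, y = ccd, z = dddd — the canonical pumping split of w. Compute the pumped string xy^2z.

cdcccdccddddd

xy^2z = cdc·ccd·ccd·dddd = cdcccdccddddd.
Reading y = ccd takes M from q1 back to q1, so after x·y·y the machine is still in q1, and z then leads to the accepting state q1. Hence cdcccdccddddd ∈ L(M).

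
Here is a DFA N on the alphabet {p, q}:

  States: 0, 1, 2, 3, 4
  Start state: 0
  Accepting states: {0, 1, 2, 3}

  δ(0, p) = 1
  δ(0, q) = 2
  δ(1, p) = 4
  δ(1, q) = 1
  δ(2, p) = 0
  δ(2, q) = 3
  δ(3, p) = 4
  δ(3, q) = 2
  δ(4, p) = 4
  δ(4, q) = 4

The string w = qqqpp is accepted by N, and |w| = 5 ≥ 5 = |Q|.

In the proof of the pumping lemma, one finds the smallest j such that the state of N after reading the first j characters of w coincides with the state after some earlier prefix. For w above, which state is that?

State sequence: 0 -q-> 2 -q-> 3 -q-> 2 -p-> 0 -p-> 1
First repeat at step 3: 2 was already visited.

The earliest repeat is at step j = 3: N is in 2, which it already visited at step i = 1.
Pumping length from the standard proof: p = 5 (the number of states). The repeated state found above gives |xy| = j ≤ 5 and |y| = j − i ≥ 1.

2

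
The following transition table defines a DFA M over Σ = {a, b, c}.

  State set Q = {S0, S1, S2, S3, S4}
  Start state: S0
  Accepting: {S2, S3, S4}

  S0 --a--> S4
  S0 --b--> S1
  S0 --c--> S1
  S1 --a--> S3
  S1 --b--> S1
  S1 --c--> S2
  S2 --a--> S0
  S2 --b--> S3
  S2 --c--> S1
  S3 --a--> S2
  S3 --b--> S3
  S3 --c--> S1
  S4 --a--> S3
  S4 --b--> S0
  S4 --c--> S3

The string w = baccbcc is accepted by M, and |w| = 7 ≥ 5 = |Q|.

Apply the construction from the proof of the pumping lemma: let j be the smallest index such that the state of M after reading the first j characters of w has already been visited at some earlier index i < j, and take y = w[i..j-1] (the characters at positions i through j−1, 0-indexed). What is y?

ac

State sequence: S0 -b-> S1 -a-> S3 -c-> S1 -c-> S2 -b-> S3 -c-> S1 -c-> S2
First repeat at step 3: S1 was already visited.

So i = 1, j = 3, giving x = w[0:1] = b, y = w[1:3] = ac, z = w[3:7] = cbcc.
Check: |xy| = 3 ≤ 5 and |y| = 2 ≥ 1. Reading y takes M from S1 back to S1, so every xyⁱz is accepted.
Since M has 5 states, any run of length ≥ 5 visits 5+1 states, so by pigeonhole some state repeats within the first 5 steps — that repeat gives the pumpable loop.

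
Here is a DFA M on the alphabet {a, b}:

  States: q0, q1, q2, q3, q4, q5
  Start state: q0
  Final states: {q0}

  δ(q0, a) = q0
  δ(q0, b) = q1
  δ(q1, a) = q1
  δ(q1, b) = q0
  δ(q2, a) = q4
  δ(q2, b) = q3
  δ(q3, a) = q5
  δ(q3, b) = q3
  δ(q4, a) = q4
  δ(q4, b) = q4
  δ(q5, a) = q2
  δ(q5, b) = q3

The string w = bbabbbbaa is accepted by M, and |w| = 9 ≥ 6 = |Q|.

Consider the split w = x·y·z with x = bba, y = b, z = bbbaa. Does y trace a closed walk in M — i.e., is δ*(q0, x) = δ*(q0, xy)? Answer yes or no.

Run of M on the first 4 characters of w = b b a b:
  step 0: q0  (start)
  step 1: q1  (read b: q0→q1)
  step 2: q0  (read b: q1→q0)
  step 3: q0  (read a: q0→q0)
  step 4: q1  (read b: q0→q1)

After x (step 3): q0. After xy (step 4): q1.
They differ (q0 ≠ q1), so y is not a cycle from the state after x; this split is not the one the pumping-lemma construction produces, and pumping y need not keep the string in L(M).

no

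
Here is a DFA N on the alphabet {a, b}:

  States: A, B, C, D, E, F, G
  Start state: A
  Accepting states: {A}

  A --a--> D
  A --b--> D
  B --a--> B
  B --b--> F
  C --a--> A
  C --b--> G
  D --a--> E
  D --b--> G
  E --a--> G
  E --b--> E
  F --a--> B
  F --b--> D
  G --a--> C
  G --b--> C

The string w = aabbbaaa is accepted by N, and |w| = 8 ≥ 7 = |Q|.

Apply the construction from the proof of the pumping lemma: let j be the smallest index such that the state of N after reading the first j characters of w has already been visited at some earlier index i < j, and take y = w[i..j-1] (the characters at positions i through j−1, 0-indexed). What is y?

Run of N on w = a a b b b a a a:
  step 0: A  (start)
  step 1: D  (read a: A→D)
  step 2: E  (read a: D→E)
  step 3: E  (read b: E→E)   ← first repeat (E seen earlier)
  step 4: E  (read b: E→E)
  step 5: E  (read b: E→E)
  step 6: G  (read a: E→G)
  step 7: C  (read a: G→C)
  step 8: A  (read a: C→A)

So i = 2, j = 3, giving x = w[0:2] = aa, y = w[2:3] = b, z = w[3:8] = bbaaa.
Check: |xy| = 3 ≤ 7 and |y| = 1 ≥ 1. Reading y takes N from E back to E, so every xyⁱz is accepted.

b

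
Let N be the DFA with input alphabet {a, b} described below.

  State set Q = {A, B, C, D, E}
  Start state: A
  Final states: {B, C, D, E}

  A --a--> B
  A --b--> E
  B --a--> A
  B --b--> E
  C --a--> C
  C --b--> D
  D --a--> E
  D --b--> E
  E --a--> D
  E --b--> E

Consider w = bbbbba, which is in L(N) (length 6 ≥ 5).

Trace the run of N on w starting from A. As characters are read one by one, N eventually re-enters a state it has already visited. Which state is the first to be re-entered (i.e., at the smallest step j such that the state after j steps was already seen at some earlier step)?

Run of N on w = b b b b b a:
  step 0: A  (start)
  step 1: E  (read b: A→E)
  step 2: E  (read b: E→E)   ← first repeat (E seen earlier)
  step 3: E  (read b: E→E)
  step 4: E  (read b: E→E)
  step 5: E  (read b: E→E)
  step 6: D  (read a: E→D)

The earliest repeat is at step j = 2: N is in E, which it already visited at step i = 1.
Since N has 5 states, any run of length ≥ 5 visits 5+1 states, so by pigeonhole some state repeats within the first 5 steps — that repeat gives the pumpable loop.

E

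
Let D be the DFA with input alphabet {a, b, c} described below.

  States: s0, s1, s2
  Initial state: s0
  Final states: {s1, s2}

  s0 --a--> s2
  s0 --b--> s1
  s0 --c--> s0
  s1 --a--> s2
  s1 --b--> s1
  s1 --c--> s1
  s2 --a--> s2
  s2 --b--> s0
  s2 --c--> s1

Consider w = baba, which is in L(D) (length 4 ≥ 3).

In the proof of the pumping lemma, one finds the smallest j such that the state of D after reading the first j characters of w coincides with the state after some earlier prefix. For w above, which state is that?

Run of D on w = b a b a:
  step 0: s0  (start)
  step 1: s1  (read b: s0→s1)
  step 2: s2  (read a: s1→s2)
  step 3: s0  (read b: s2→s0)   ← first repeat (s0 seen earlier)
  step 4: s2  (read a: s0→s2)

The earliest repeat is at step j = 3: D is in s0, which it already visited at step i = 0.
The DFA has 3 states, so the proof of the pumping lemma guarantees a repeated state among the first 3+1 visited; the segment between the two visits is the pumpable y.

s0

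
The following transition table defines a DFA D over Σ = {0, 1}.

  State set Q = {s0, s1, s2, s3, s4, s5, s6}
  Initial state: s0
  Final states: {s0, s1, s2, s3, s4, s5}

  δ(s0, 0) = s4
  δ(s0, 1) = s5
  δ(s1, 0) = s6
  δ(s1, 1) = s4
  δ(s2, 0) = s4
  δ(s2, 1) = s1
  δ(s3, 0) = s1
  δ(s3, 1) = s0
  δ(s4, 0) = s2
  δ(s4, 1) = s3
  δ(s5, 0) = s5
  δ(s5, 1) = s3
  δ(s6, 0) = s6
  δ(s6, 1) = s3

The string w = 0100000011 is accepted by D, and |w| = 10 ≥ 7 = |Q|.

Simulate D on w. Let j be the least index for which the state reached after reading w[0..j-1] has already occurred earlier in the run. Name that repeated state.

s6

Run of D on w = 0 1 0 0 0 0 0 0 1 1:
  step 0: s0  (start)
  step 1: s4  (read 0: s0→s4)
  step 2: s3  (read 1: s4→s3)
  step 3: s1  (read 0: s3→s1)
  step 4: s6  (read 0: s1→s6)
  step 5: s6  (read 0: s6→s6)   ← first repeat (s6 seen earlier)
  step 6: s6  (read 0: s6→s6)
  step 7: s6  (read 0: s6→s6)
  step 8: s6  (read 0: s6→s6)
  step 9: s3  (read 1: s6→s3)
  step 10: s0  (read 1: s3→s0)

The earliest repeat is at step j = 5: D is in s6, which it already visited at step i = 4.
The DFA has 7 states, so the proof of the pumping lemma guarantees a repeated state among the first 7+1 visited; the segment between the two visits is the pumpable y.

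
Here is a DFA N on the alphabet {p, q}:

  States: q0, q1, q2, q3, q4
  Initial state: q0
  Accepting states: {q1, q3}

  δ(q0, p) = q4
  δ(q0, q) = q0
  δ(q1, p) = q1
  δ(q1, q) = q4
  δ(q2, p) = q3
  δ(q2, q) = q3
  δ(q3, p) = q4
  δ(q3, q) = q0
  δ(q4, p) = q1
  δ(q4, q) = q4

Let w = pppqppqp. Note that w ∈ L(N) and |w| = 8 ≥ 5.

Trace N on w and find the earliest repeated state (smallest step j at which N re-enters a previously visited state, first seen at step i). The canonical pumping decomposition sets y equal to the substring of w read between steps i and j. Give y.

Run of N on w = p p p q p p q p:
  step 0: q0  (start)
  step 1: q4  (read p: q0→q4)
  step 2: q1  (read p: q4→q1)
  step 3: q1  (read p: q1→q1)   ← first repeat (q1 seen earlier)
  step 4: q4  (read q: q1→q4)
  step 5: q1  (read p: q4→q1)
  step 6: q1  (read p: q1→q1)
  step 7: q4  (read q: q1→q4)
  step 8: q1  (read p: q4→q1)

So i = 2, j = 3, giving x = w[0:2] = pp, y = w[2:3] = p, z = w[3:8] = qppqp.
Check: |xy| = 3 ≤ 5 and |y| = 1 ≥ 1. Reading y takes N from q1 back to q1, so every xyⁱz is accepted.

p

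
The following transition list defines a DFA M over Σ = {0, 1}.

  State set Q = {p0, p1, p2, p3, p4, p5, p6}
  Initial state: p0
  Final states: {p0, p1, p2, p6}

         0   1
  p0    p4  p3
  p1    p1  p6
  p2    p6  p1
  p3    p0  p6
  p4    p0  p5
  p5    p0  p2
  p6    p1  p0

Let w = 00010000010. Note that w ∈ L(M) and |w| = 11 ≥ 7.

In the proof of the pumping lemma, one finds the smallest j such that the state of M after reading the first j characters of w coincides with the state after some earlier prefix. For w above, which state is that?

p0

State sequence: p0 -0-> p4 -0-> p0 -0-> p4 -1-> p5 -0-> p0 -0-> p4 -0-> p0 -0-> p4 -0-> p0 -1-> p3 -0-> p0
First repeat at step 2: p0 was already visited.

The earliest repeat is at step j = 2: M is in p0, which it already visited at step i = 0.
Pumping length from the standard proof: p = 7 (the number of states). The repeated state found above gives |xy| = j ≤ 7 and |y| = j − i ≥ 1.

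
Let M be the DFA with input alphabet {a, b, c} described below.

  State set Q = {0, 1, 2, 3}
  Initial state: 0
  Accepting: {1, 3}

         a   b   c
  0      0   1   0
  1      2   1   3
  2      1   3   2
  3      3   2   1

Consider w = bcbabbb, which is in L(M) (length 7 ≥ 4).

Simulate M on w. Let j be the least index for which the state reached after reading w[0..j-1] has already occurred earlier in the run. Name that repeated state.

State sequence: 0 -b-> 1 -c-> 3 -b-> 2 -a-> 1 -b-> 1 -b-> 1 -b-> 1
First repeat at step 4: 1 was already visited.

The earliest repeat is at step j = 4: M is in 1, which it already visited at step i = 1.

1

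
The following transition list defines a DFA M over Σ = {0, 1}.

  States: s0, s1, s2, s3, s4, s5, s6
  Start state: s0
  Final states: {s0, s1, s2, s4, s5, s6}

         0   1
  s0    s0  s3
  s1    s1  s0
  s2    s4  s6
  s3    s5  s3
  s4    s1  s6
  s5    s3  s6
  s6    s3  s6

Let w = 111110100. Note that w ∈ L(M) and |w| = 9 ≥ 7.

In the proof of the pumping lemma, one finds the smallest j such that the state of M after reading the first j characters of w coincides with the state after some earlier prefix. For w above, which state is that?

Run of M on w = 1 1 1 1 1 0 1 0 0:
  step 0: s0  (start)
  step 1: s3  (read 1: s0→s3)
  step 2: s3  (read 1: s3→s3)   ← first repeat (s3 seen earlier)
  step 3: s3  (read 1: s3→s3)
  step 4: s3  (read 1: s3→s3)
  step 5: s3  (read 1: s3→s3)
  step 6: s5  (read 0: s3→s5)
  step 7: s6  (read 1: s5→s6)
  step 8: s3  (read 0: s6→s3)
  step 9: s5  (read 0: s3→s5)

The earliest repeat is at step j = 2: M is in s3, which it already visited at step i = 1.

s3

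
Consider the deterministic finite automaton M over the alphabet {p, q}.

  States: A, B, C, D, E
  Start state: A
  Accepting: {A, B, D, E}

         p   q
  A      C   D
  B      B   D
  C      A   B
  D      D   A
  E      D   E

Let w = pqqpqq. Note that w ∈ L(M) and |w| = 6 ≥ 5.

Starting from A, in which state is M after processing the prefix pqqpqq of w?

Run of M on the first 6 characters of w = p q q p q q:
  step 0: A  (start)
  step 1: C  (read p: A→C)
  step 2: B  (read q: C→B)
  step 3: D  (read q: B→D)
  step 4: D  (read p: D→D)
  step 5: A  (read q: D→A)
  step 6: D  (read q: A→D)

After reading 6 characters, M is in state D.
(This kind of state-tracing is the core of the pumping-lemma construction: with 5 states, pigeonhole forces a repeat within the first 5 steps.)

D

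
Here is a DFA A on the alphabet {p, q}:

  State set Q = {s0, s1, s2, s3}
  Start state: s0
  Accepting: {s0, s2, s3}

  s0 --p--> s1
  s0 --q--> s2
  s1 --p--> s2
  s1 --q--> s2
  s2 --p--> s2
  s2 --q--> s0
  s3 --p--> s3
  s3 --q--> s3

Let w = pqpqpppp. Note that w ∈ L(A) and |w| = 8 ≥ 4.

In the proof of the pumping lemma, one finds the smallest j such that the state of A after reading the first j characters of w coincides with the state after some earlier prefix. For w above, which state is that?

Run of A on w = p q p q p p p p:
  step 0: s0  (start)
  step 1: s1  (read p: s0→s1)
  step 2: s2  (read q: s1→s2)
  step 3: s2  (read p: s2→s2)   ← first repeat (s2 seen earlier)
  step 4: s0  (read q: s2→s0)
  step 5: s1  (read p: s0→s1)
  step 6: s2  (read p: s1→s2)
  step 7: s2  (read p: s2→s2)
  step 8: s2  (read p: s2→s2)

The earliest repeat is at step j = 3: A is in s2, which it already visited at step i = 2.

s2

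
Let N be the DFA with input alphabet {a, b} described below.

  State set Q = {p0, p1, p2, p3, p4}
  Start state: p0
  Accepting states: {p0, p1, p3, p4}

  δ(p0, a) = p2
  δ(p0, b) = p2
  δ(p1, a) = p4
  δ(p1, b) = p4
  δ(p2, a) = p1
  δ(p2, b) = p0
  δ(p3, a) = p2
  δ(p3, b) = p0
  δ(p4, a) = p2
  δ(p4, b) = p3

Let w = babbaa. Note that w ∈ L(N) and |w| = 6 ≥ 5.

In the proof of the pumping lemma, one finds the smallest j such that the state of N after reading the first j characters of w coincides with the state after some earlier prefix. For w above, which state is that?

Run of N on w = b a b b a a:
  step 0: p0  (start)
  step 1: p2  (read b: p0→p2)
  step 2: p1  (read a: p2→p1)
  step 3: p4  (read b: p1→p4)
  step 4: p3  (read b: p4→p3)
  step 5: p2  (read a: p3→p2)   ← first repeat (p2 seen earlier)
  step 6: p1  (read a: p2→p1)

The earliest repeat is at step j = 5: N is in p2, which it already visited at step i = 1.
Pumping length from the standard proof: p = 5 (the number of states). The repeated state found above gives |xy| = j ≤ 5 and |y| = j − i ≥ 1.

p2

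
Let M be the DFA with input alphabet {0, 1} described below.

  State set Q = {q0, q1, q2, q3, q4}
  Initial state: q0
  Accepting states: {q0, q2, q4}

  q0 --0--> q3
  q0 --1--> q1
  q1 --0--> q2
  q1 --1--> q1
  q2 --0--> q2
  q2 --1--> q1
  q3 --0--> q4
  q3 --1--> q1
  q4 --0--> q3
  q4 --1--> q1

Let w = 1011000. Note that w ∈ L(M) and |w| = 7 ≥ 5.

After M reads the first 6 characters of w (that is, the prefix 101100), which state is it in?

Run of M on the first 6 characters of w = 1 0 1 1 0 0:
  step 0: q0  (start)
  step 1: q1  (read 1: q0→q1)
  step 2: q2  (read 0: q1→q2)
  step 3: q1  (read 1: q2→q1)
  step 4: q1  (read 1: q1→q1)
  step 5: q2  (read 0: q1→q2)
  step 6: q2  (read 0: q2→q2)

After reading 6 characters, M is in state q2.

q2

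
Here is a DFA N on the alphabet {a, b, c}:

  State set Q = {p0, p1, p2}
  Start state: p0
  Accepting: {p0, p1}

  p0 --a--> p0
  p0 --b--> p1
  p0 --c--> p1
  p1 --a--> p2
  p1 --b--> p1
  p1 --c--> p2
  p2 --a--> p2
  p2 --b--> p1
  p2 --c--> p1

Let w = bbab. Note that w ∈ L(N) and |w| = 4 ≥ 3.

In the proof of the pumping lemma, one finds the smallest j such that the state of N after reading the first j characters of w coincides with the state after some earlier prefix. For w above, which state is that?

p1

State sequence: p0 -b-> p1 -b-> p1 -a-> p2 -b-> p1
First repeat at step 2: p1 was already visited.

The earliest repeat is at step j = 2: N is in p1, which it already visited at step i = 1.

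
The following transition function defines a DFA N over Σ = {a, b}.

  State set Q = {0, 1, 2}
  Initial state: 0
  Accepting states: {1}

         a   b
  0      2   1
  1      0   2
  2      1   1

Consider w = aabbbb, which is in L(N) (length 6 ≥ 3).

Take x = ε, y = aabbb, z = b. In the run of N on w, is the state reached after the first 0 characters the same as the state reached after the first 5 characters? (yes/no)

State sequence: 0 -a-> 2 -a-> 1 -b-> 2 -b-> 1 -b-> 2

After x (step 0): 0. After xy (step 5): 2.
They differ (0 ≠ 2), so y is not a cycle from the state after x; this split is not the one the pumping-lemma construction produces, and pumping y need not keep the string in L(N).

no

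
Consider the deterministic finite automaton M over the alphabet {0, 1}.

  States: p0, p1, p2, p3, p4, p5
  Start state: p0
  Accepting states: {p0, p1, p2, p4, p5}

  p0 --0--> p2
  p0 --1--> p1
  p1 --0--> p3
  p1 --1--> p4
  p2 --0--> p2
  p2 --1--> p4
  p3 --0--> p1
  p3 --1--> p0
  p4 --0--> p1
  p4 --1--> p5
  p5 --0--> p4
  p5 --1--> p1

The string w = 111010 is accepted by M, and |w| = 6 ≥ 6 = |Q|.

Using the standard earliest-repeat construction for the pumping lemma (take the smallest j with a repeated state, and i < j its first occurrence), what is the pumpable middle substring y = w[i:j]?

10

Run of M on w = 1 1 1 0 1 0:
  step 0: p0  (start)
  step 1: p1  (read 1: p0→p1)
  step 2: p4  (read 1: p1→p4)
  step 3: p5  (read 1: p4→p5)
  step 4: p4  (read 0: p5→p4)   ← first repeat (p4 seen earlier)
  step 5: p5  (read 1: p4→p5)
  step 6: p4  (read 0: p5→p4)

So i = 2, j = 4, giving x = w[0:2] = 11, y = w[2:4] = 10, z = w[4:6] = 10.
Check: |xy| = 4 ≤ 6 and |y| = 2 ≥ 1. Reading y takes M from p4 back to p4, so every xyⁱz is accepted.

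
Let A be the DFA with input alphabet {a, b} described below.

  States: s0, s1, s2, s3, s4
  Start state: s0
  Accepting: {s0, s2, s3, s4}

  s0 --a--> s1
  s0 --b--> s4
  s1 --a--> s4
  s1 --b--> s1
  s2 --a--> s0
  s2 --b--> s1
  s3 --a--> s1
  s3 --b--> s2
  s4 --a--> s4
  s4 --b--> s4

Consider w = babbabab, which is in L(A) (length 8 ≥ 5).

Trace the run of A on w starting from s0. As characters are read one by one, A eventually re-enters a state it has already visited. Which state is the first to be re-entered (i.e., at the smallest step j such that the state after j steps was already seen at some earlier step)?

State sequence: s0 -b-> s4 -a-> s4 -b-> s4 -b-> s4 -a-> s4 -b-> s4 -a-> s4 -b-> s4
First repeat at step 2: s4 was already visited.

The earliest repeat is at step j = 2: A is in s4, which it already visited at step i = 1.
The DFA has 5 states, so the proof of the pumping lemma guarantees a repeated state among the first 5+1 visited; the segment between the two visits is the pumpable y.

s4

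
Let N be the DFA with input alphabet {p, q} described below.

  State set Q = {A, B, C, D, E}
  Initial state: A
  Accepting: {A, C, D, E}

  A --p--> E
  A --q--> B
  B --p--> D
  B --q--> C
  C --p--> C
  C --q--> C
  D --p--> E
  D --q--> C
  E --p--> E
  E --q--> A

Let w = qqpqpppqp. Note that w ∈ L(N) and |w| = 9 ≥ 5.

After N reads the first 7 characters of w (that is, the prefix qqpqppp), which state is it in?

C

Run of N on the first 7 characters of w = q q p q p p p:
  step 0: A  (start)
  step 1: B  (read q: A→B)
  step 2: C  (read q: B→C)
  step 3: C  (read p: C→C)
  step 4: C  (read q: C→C)
  step 5: C  (read p: C→C)
  step 6: C  (read p: C→C)
  step 7: C  (read p: C→C)

After reading 7 characters, N is in state C.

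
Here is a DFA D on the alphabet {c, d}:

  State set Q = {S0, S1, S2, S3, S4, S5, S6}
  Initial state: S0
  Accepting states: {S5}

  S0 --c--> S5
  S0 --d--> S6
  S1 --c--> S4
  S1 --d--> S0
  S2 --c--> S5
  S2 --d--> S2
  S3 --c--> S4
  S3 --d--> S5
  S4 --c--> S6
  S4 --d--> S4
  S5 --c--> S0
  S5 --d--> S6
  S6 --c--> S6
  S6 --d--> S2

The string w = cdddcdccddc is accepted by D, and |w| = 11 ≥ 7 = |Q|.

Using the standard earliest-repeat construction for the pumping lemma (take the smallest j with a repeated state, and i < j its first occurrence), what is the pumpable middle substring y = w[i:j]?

d

Run of D on w = c d d d c d c c d d c:
  step 0: S0  (start)
  step 1: S5  (read c: S0→S5)
  step 2: S6  (read d: S5→S6)
  step 3: S2  (read d: S6→S2)
  step 4: S2  (read d: S2→S2)   ← first repeat (S2 seen earlier)
  step 5: S5  (read c: S2→S5)
  step 6: S6  (read d: S5→S6)
  step 7: S6  (read c: S6→S6)
  step 8: S6  (read c: S6→S6)
  step 9: S2  (read d: S6→S2)
  step 10: S2  (read d: S2→S2)
  step 11: S5  (read c: S2→S5)

So i = 3, j = 4, giving x = w[0:3] = cdd, y = w[3:4] = d, z = w[4:11] = cdccddc.
Check: |xy| = 4 ≤ 7 and |y| = 1 ≥ 1. Reading y takes D from S2 back to S2, so every xyⁱz is accepted.
With |Q| = 7, pigeonhole forces a state repeat no later than step 7; the substring read between the first and second visits to that state can be pumped.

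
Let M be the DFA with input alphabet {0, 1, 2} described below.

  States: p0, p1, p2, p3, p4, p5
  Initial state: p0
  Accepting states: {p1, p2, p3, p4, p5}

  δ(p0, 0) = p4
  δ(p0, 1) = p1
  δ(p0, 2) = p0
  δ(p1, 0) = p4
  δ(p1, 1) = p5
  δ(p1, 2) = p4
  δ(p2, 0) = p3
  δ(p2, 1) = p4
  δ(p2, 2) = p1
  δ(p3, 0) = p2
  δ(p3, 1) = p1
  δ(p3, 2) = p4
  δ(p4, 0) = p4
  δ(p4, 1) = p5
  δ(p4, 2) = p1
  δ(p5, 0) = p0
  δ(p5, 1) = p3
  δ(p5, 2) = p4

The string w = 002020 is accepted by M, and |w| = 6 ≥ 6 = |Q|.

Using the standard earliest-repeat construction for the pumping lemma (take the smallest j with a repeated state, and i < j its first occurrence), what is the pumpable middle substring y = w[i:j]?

0

Run of M on w = 0 0 2 0 2 0:
  step 0: p0  (start)
  step 1: p4  (read 0: p0→p4)
  step 2: p4  (read 0: p4→p4)   ← first repeat (p4 seen earlier)
  step 3: p1  (read 2: p4→p1)
  step 4: p4  (read 0: p1→p4)
  step 5: p1  (read 2: p4→p1)
  step 6: p4  (read 0: p1→p4)

So i = 1, j = 2, giving x = w[0:1] = 0, y = w[1:2] = 0, z = w[2:6] = 2020.
Check: |xy| = 2 ≤ 6 and |y| = 1 ≥ 1. Reading y takes M from p4 back to p4, so every xyⁱz is accepted.
With |Q| = 6, pigeonhole forces a state repeat no later than step 6; the substring read between the first and second visits to that state can be pumped.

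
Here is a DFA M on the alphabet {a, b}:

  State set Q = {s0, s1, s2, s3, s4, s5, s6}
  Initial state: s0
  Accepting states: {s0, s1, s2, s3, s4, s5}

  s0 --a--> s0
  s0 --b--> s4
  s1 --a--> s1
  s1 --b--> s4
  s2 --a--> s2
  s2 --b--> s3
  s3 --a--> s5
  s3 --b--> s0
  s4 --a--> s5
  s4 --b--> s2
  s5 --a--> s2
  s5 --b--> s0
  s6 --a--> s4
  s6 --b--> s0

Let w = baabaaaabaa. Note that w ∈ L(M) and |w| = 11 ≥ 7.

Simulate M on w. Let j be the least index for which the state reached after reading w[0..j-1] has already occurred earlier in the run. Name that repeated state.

s5

State sequence: s0 -b-> s4 -a-> s5 -a-> s2 -b-> s3 -a-> s5 -a-> s2 -a-> s2 -a-> s2 -b-> s3 -a-> s5 -a-> s2
First repeat at step 5: s5 was already visited.

The earliest repeat is at step j = 5: M is in s5, which it already visited at step i = 2.
The DFA has 7 states, so the proof of the pumping lemma guarantees a repeated state among the first 7+1 visited; the segment between the two visits is the pumpable y.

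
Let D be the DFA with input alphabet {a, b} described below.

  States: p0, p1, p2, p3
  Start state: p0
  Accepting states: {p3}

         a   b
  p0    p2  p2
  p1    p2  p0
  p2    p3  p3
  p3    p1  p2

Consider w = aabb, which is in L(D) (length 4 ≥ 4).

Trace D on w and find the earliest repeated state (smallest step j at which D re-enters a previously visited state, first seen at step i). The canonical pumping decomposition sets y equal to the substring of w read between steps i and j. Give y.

State sequence: p0 -a-> p2 -a-> p3 -b-> p2 -b-> p3
First repeat at step 3: p2 was already visited.

So i = 1, j = 3, giving x = w[0:1] = a, y = w[1:3] = ab, z = w[3:4] = b.
Check: |xy| = 3 ≤ 4 and |y| = 2 ≥ 1. Reading y takes D from p2 back to p2, so every xyⁱz is accepted.

ab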